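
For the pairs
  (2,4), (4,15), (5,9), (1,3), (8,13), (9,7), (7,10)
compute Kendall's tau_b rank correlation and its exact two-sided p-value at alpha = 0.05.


Step 1: Enumerate the 21 unordered pairs (i,j) with i<j and classify each by sign(x_j-x_i) * sign(y_j-y_i).
  (1,2):dx=+2,dy=+11->C; (1,3):dx=+3,dy=+5->C; (1,4):dx=-1,dy=-1->C; (1,5):dx=+6,dy=+9->C
  (1,6):dx=+7,dy=+3->C; (1,7):dx=+5,dy=+6->C; (2,3):dx=+1,dy=-6->D; (2,4):dx=-3,dy=-12->C
  (2,5):dx=+4,dy=-2->D; (2,6):dx=+5,dy=-8->D; (2,7):dx=+3,dy=-5->D; (3,4):dx=-4,dy=-6->C
  (3,5):dx=+3,dy=+4->C; (3,6):dx=+4,dy=-2->D; (3,7):dx=+2,dy=+1->C; (4,5):dx=+7,dy=+10->C
  (4,6):dx=+8,dy=+4->C; (4,7):dx=+6,dy=+7->C; (5,6):dx=+1,dy=-6->D; (5,7):dx=-1,dy=-3->C
  (6,7):dx=-2,dy=+3->D
Step 2: C = 14, D = 7, total pairs = 21.
Step 3: tau = (C - D)/(n(n-1)/2) = (14 - 7)/21 = 0.333333.
Step 4: Exact two-sided p-value (enumerate n! = 5040 permutations of y under H0): p = 0.381349.
Step 5: alpha = 0.05. fail to reject H0.

tau_b = 0.3333 (C=14, D=7), p = 0.381349, fail to reject H0.


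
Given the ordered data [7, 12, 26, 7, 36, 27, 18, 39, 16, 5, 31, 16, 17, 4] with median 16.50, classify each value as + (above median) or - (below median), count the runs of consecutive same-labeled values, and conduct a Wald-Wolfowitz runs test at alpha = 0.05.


Step 1: Compute median = 16.50; label A = above, B = below.
Labels in order: BBABAAAABBABAB  (n_A = 7, n_B = 7)
Step 2: Count runs R = 9.
Step 3: Under H0 (random ordering), E[R] = 2*n_A*n_B/(n_A+n_B) + 1 = 2*7*7/14 + 1 = 8.0000.
        Var[R] = 2*n_A*n_B*(2*n_A*n_B - n_A - n_B) / ((n_A+n_B)^2 * (n_A+n_B-1)) = 8232/2548 = 3.2308.
        SD[R] = 1.7974.
Step 4: Continuity-corrected z = (R - 0.5 - E[R]) / SD[R] = (9 - 0.5 - 8.0000) / 1.7974 = 0.2782.
Step 5: Two-sided p-value via normal approximation = 2*(1 - Phi(|z|)) = 0.780879.
Step 6: alpha = 0.05. fail to reject H0.

R = 9, z = 0.2782, p = 0.780879, fail to reject H0.


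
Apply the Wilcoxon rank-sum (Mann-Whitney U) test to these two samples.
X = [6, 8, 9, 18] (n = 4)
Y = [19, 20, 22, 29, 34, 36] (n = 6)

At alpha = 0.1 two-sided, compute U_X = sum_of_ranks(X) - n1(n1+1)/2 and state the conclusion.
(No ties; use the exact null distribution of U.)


Step 1: Combine and sort all 10 observations; assign midranks.
sorted (value, group): (6,X), (8,X), (9,X), (18,X), (19,Y), (20,Y), (22,Y), (29,Y), (34,Y), (36,Y)
ranks: 6->1, 8->2, 9->3, 18->4, 19->5, 20->6, 22->7, 29->8, 34->9, 36->10
Step 2: Rank sum for X: R1 = 1 + 2 + 3 + 4 = 10.
Step 3: U_X = R1 - n1(n1+1)/2 = 10 - 4*5/2 = 10 - 10 = 0.
       U_Y = n1*n2 - U_X = 24 - 0 = 24.
Step 4: No ties, so the exact null distribution of U (based on enumerating the C(10,4) = 210 equally likely rank assignments) gives the two-sided p-value.
Step 5: p-value = 0.009524; compare to alpha = 0.1. reject H0.

U_X = 0, p = 0.009524, reject H0 at alpha = 0.1.


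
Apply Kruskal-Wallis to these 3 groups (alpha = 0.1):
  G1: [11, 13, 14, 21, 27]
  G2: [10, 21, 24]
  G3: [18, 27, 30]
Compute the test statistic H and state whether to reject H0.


Step 1: Combine all N = 11 observations and assign midranks.
sorted (value, group, rank): (10,G2,1), (11,G1,2), (13,G1,3), (14,G1,4), (18,G3,5), (21,G1,6.5), (21,G2,6.5), (24,G2,8), (27,G1,9.5), (27,G3,9.5), (30,G3,11)
Step 2: Sum ranks within each group.
R_1 = 25 (n_1 = 5)
R_2 = 15.5 (n_2 = 3)
R_3 = 25.5 (n_3 = 3)
Step 3: H = 12/(N(N+1)) * sum(R_i^2/n_i) - 3(N+1)
     = 12/(11*12) * (25^2/5 + 15.5^2/3 + 25.5^2/3) - 3*12
     = 0.090909 * 421.833 - 36
     = 2.348485.
Step 4: Ties present; correction factor C = 1 - 12/(11^3 - 11) = 0.990909. Corrected H = 2.348485 / 0.990909 = 2.370031.
Step 5: Under H0, H ~ chi^2(2); p-value = 0.305742.
Step 6: alpha = 0.1. fail to reject H0.

H = 2.3700, df = 2, p = 0.305742, fail to reject H0.


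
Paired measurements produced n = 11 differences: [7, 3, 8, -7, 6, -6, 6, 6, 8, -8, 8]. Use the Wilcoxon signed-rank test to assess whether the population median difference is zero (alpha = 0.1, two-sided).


Step 1: Drop any zero differences (none here) and take |d_i|.
|d| = [7, 3, 8, 7, 6, 6, 6, 6, 8, 8, 8]
Step 2: Midrank |d_i| (ties get averaged ranks).
ranks: |7|->6.5, |3|->1, |8|->9.5, |7|->6.5, |6|->3.5, |6|->3.5, |6|->3.5, |6|->3.5, |8|->9.5, |8|->9.5, |8|->9.5
Step 3: Attach original signs; sum ranks with positive sign and with negative sign.
W+ = 6.5 + 1 + 9.5 + 3.5 + 3.5 + 3.5 + 9.5 + 9.5 = 46.5
W- = 6.5 + 3.5 + 9.5 = 19.5
(Check: W+ + W- = 66 should equal n(n+1)/2 = 66.)
Step 4: Test statistic W = min(W+, W-) = 19.5.
Step 5: Ties in |d|, so use the tie-corrected normal approximation.
        E[W] = n(n+1)/4 = 11*12/4 = 33.
        Tie groups: |d|=6 (t=4), |d|=7 (t=2), |d|=8 (t=4); sum(t^3 - t) = 126.
        Var[W] = n(n+1)(2n+1)/24 - sum(t^3-t)/48 = 3036/24 - 126/48 = 123.875.
        z = (W - E[W]) / sqrt(Var[W]) = (19.5 - 33) / 11.1299 = -1.2129.
        Two-sided p = 2*Phi(z) = 0.225150.
Step 6: alpha = 0.1. fail to reject H0.

W+ = 46.5, W- = 19.5, W = min = 19.5, p = 0.225150, fail to reject H0.


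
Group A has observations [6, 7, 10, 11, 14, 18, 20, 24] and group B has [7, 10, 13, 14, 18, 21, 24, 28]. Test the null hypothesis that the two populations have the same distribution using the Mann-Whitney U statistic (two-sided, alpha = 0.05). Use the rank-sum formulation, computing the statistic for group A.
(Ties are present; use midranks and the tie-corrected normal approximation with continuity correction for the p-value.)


Step 1: Combine and sort all 16 observations; assign midranks.
sorted (value, group): (6,X), (7,X), (7,Y), (10,X), (10,Y), (11,X), (13,Y), (14,X), (14,Y), (18,X), (18,Y), (20,X), (21,Y), (24,X), (24,Y), (28,Y)
ranks: 6->1, 7->2.5, 7->2.5, 10->4.5, 10->4.5, 11->6, 13->7, 14->8.5, 14->8.5, 18->10.5, 18->10.5, 20->12, 21->13, 24->14.5, 24->14.5, 28->16
Step 2: Rank sum for X: R1 = 1 + 2.5 + 4.5 + 6 + 8.5 + 10.5 + 12 + 14.5 = 59.5.
Step 3: U_X = R1 - n1(n1+1)/2 = 59.5 - 8*9/2 = 59.5 - 36 = 23.5.
       U_Y = n1*n2 - U_X = 64 - 23.5 = 40.5.
Step 4: Ties are present, so use the tie-corrected normal approximation (with continuity correction) for the p-value.
Step 5: p-value = 0.399075; compare to alpha = 0.05. fail to reject H0.

U_X = 23.5, p = 0.399075, fail to reject H0 at alpha = 0.05.


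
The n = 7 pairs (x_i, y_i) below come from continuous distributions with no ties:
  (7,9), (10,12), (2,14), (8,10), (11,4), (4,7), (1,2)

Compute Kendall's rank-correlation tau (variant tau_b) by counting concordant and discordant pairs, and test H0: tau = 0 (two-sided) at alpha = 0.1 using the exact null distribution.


Step 1: Enumerate the 21 unordered pairs (i,j) with i<j and classify each by sign(x_j-x_i) * sign(y_j-y_i).
  (1,2):dx=+3,dy=+3->C; (1,3):dx=-5,dy=+5->D; (1,4):dx=+1,dy=+1->C; (1,5):dx=+4,dy=-5->D
  (1,6):dx=-3,dy=-2->C; (1,7):dx=-6,dy=-7->C; (2,3):dx=-8,dy=+2->D; (2,4):dx=-2,dy=-2->C
  (2,5):dx=+1,dy=-8->D; (2,6):dx=-6,dy=-5->C; (2,7):dx=-9,dy=-10->C; (3,4):dx=+6,dy=-4->D
  (3,5):dx=+9,dy=-10->D; (3,6):dx=+2,dy=-7->D; (3,7):dx=-1,dy=-12->C; (4,5):dx=+3,dy=-6->D
  (4,6):dx=-4,dy=-3->C; (4,7):dx=-7,dy=-8->C; (5,6):dx=-7,dy=+3->D; (5,7):dx=-10,dy=-2->C
  (6,7):dx=-3,dy=-5->C
Step 2: C = 12, D = 9, total pairs = 21.
Step 3: tau = (C - D)/(n(n-1)/2) = (12 - 9)/21 = 0.142857.
Step 4: Exact two-sided p-value (enumerate n! = 5040 permutations of y under H0): p = 0.772619.
Step 5: alpha = 0.1. fail to reject H0.

tau_b = 0.1429 (C=12, D=9), p = 0.772619, fail to reject H0.


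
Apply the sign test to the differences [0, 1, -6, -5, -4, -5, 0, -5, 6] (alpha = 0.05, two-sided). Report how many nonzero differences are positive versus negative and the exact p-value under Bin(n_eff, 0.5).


Step 1: Discard zero differences. Original n = 9; n_eff = number of nonzero differences = 7.
Nonzero differences (with sign): +1, -6, -5, -4, -5, -5, +6
Step 2: Count signs: positive = 2, negative = 5.
Step 3: Under H0: P(positive) = 0.5, so the number of positives S ~ Bin(7, 0.5).
Step 4: Two-sided exact p-value = sum of Bin(7,0.5) probabilities at or below the observed probability = 0.453125.
Step 5: alpha = 0.05. fail to reject H0.

n_eff = 7, pos = 2, neg = 5, p = 0.453125, fail to reject H0.


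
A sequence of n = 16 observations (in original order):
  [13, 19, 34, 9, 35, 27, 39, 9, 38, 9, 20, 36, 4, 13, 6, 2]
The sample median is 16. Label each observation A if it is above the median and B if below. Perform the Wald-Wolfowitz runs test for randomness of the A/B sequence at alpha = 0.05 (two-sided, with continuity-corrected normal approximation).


Step 1: Compute median = 16; label A = above, B = below.
Labels in order: BAABAAABABAABBBB  (n_A = 8, n_B = 8)
Step 2: Count runs R = 9.
Step 3: Under H0 (random ordering), E[R] = 2*n_A*n_B/(n_A+n_B) + 1 = 2*8*8/16 + 1 = 9.0000.
        Var[R] = 2*n_A*n_B*(2*n_A*n_B - n_A - n_B) / ((n_A+n_B)^2 * (n_A+n_B-1)) = 14336/3840 = 3.7333.
        SD[R] = 1.9322.
Step 4: R = E[R], so z = 0 with no continuity correction.
Step 5: Two-sided p-value via normal approximation = 2*(1 - Phi(|z|)) = 1.000000.
Step 6: alpha = 0.05. fail to reject H0.

R = 9, z = 0.0000, p = 1.000000, fail to reject H0.


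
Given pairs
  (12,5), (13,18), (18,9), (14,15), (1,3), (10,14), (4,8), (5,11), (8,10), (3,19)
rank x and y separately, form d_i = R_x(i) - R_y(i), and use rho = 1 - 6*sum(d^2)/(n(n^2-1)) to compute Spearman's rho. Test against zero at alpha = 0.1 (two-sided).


Step 1: Rank x and y separately (midranks; no ties here).
rank(x): 12->7, 13->8, 18->10, 14->9, 1->1, 10->6, 4->3, 5->4, 8->5, 3->2
rank(y): 5->2, 18->9, 9->4, 15->8, 3->1, 14->7, 8->3, 11->6, 10->5, 19->10
Step 2: d_i = R_x(i) - R_y(i); compute d_i^2.
  (7-2)^2=25, (8-9)^2=1, (10-4)^2=36, (9-8)^2=1, (1-1)^2=0, (6-7)^2=1, (3-3)^2=0, (4-6)^2=4, (5-5)^2=0, (2-10)^2=64
sum(d^2) = 132.
Step 3: rho = 1 - 6*132 / (10*(10^2 - 1)) = 1 - 792/990 = 0.200000.
Step 4: Under H0, t = rho * sqrt((n-2)/(1-rho^2)) = 0.5774 ~ t(8).
Step 5: Two-sided p-value from the t-distribution with 8 df = 0.579584.
Step 6: alpha = 0.1. fail to reject H0.

rho = 0.2000, p = 0.579584, fail to reject H0 at alpha = 0.1.


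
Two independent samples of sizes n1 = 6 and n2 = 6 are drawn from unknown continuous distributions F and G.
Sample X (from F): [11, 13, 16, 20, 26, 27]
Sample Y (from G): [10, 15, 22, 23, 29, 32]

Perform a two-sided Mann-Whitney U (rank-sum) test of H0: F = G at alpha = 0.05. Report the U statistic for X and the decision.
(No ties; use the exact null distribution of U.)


Step 1: Combine and sort all 12 observations; assign midranks.
sorted (value, group): (10,Y), (11,X), (13,X), (15,Y), (16,X), (20,X), (22,Y), (23,Y), (26,X), (27,X), (29,Y), (32,Y)
ranks: 10->1, 11->2, 13->3, 15->4, 16->5, 20->6, 22->7, 23->8, 26->9, 27->10, 29->11, 32->12
Step 2: Rank sum for X: R1 = 2 + 3 + 5 + 6 + 9 + 10 = 35.
Step 3: U_X = R1 - n1(n1+1)/2 = 35 - 6*7/2 = 35 - 21 = 14.
       U_Y = n1*n2 - U_X = 36 - 14 = 22.
Step 4: No ties, so the exact null distribution of U (based on enumerating the C(12,6) = 924 equally likely rank assignments) gives the two-sided p-value.
Step 5: p-value = 0.588745; compare to alpha = 0.05. fail to reject H0.

U_X = 14, p = 0.588745, fail to reject H0 at alpha = 0.05.


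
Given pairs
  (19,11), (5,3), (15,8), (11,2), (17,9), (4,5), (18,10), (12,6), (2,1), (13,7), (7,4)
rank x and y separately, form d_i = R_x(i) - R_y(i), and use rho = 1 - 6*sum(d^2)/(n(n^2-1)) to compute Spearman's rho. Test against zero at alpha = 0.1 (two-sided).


Step 1: Rank x and y separately (midranks; no ties here).
rank(x): 19->11, 5->3, 15->8, 11->5, 17->9, 4->2, 18->10, 12->6, 2->1, 13->7, 7->4
rank(y): 11->11, 3->3, 8->8, 2->2, 9->9, 5->5, 10->10, 6->6, 1->1, 7->7, 4->4
Step 2: d_i = R_x(i) - R_y(i); compute d_i^2.
  (11-11)^2=0, (3-3)^2=0, (8-8)^2=0, (5-2)^2=9, (9-9)^2=0, (2-5)^2=9, (10-10)^2=0, (6-6)^2=0, (1-1)^2=0, (7-7)^2=0, (4-4)^2=0
sum(d^2) = 18.
Step 3: rho = 1 - 6*18 / (11*(11^2 - 1)) = 1 - 108/1320 = 0.918182.
Step 4: Under H0, t = rho * sqrt((n-2)/(1-rho^2)) = 6.9531 ~ t(9).
Step 5: Two-sided p-value from the t-distribution with 9 df = 0.000067.
Step 6: alpha = 0.1. reject H0.

rho = 0.9182, p = 0.000067, reject H0 at alpha = 0.1.


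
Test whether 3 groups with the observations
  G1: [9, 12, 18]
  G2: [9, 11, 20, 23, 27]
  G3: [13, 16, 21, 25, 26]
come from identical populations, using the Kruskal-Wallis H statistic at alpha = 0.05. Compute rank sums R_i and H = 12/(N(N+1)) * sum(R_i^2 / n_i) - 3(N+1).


Step 1: Combine all N = 13 observations and assign midranks.
sorted (value, group, rank): (9,G1,1.5), (9,G2,1.5), (11,G2,3), (12,G1,4), (13,G3,5), (16,G3,6), (18,G1,7), (20,G2,8), (21,G3,9), (23,G2,10), (25,G3,11), (26,G3,12), (27,G2,13)
Step 2: Sum ranks within each group.
R_1 = 12.5 (n_1 = 3)
R_2 = 35.5 (n_2 = 5)
R_3 = 43 (n_3 = 5)
Step 3: H = 12/(N(N+1)) * sum(R_i^2/n_i) - 3(N+1)
     = 12/(13*14) * (12.5^2/3 + 35.5^2/5 + 43^2/5) - 3*14
     = 0.065934 * 673.933 - 42
     = 2.435165.
Step 4: Ties present; correction factor C = 1 - 6/(13^3 - 13) = 0.997253. Corrected H = 2.435165 / 0.997253 = 2.441873.
Step 5: Under H0, H ~ chi^2(2); p-value = 0.294954.
Step 6: alpha = 0.05. fail to reject H0.

H = 2.4419, df = 2, p = 0.294954, fail to reject H0.


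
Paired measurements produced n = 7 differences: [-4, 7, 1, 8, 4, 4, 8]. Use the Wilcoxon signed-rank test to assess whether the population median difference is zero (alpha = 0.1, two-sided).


Step 1: Drop any zero differences (none here) and take |d_i|.
|d| = [4, 7, 1, 8, 4, 4, 8]
Step 2: Midrank |d_i| (ties get averaged ranks).
ranks: |4|->3, |7|->5, |1|->1, |8|->6.5, |4|->3, |4|->3, |8|->6.5
Step 3: Attach original signs; sum ranks with positive sign and with negative sign.
W+ = 5 + 1 + 6.5 + 3 + 3 + 6.5 = 25
W- = 3 = 3
(Check: W+ + W- = 28 should equal n(n+1)/2 = 28.)
Step 4: Test statistic W = min(W+, W-) = 3.
Step 5: Ties in |d|, so use the tie-corrected normal approximation.
        E[W] = n(n+1)/4 = 7*8/4 = 14.
        Tie groups: |d|=4 (t=3), |d|=8 (t=2); sum(t^3 - t) = 30.
        Var[W] = n(n+1)(2n+1)/24 - sum(t^3-t)/48 = 840/24 - 30/48 = 34.375.
        z = (W - E[W]) / sqrt(Var[W]) = (3 - 14) / 5.8630 = -1.8762.
        Two-sided p = 2*Phi(z) = 0.060632.
Step 6: alpha = 0.1. reject H0.

W+ = 25, W- = 3, W = min = 3, p = 0.060632, reject H0.


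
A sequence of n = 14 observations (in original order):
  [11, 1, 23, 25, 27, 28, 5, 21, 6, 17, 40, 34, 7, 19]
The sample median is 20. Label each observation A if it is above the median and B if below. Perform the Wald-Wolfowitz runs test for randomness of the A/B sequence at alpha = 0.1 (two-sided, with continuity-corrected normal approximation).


Step 1: Compute median = 20; label A = above, B = below.
Labels in order: BBAAAABABBAABB  (n_A = 7, n_B = 7)
Step 2: Count runs R = 7.
Step 3: Under H0 (random ordering), E[R] = 2*n_A*n_B/(n_A+n_B) + 1 = 2*7*7/14 + 1 = 8.0000.
        Var[R] = 2*n_A*n_B*(2*n_A*n_B - n_A - n_B) / ((n_A+n_B)^2 * (n_A+n_B-1)) = 8232/2548 = 3.2308.
        SD[R] = 1.7974.
Step 4: Continuity-corrected z = (R + 0.5 - E[R]) / SD[R] = (7 + 0.5 - 8.0000) / 1.7974 = -0.2782.
Step 5: Two-sided p-value via normal approximation = 2*(1 - Phi(|z|)) = 0.780879.
Step 6: alpha = 0.1. fail to reject H0.

R = 7, z = -0.2782, p = 0.780879, fail to reject H0.


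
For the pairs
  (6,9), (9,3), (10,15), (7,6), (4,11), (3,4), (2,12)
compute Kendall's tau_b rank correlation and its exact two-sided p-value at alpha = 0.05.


Step 1: Enumerate the 21 unordered pairs (i,j) with i<j and classify each by sign(x_j-x_i) * sign(y_j-y_i).
  (1,2):dx=+3,dy=-6->D; (1,3):dx=+4,dy=+6->C; (1,4):dx=+1,dy=-3->D; (1,5):dx=-2,dy=+2->D
  (1,6):dx=-3,dy=-5->C; (1,7):dx=-4,dy=+3->D; (2,3):dx=+1,dy=+12->C; (2,4):dx=-2,dy=+3->D
  (2,5):dx=-5,dy=+8->D; (2,6):dx=-6,dy=+1->D; (2,7):dx=-7,dy=+9->D; (3,4):dx=-3,dy=-9->C
  (3,5):dx=-6,dy=-4->C; (3,6):dx=-7,dy=-11->C; (3,7):dx=-8,dy=-3->C; (4,5):dx=-3,dy=+5->D
  (4,6):dx=-4,dy=-2->C; (4,7):dx=-5,dy=+6->D; (5,6):dx=-1,dy=-7->C; (5,7):dx=-2,dy=+1->D
  (6,7):dx=-1,dy=+8->D
Step 2: C = 9, D = 12, total pairs = 21.
Step 3: tau = (C - D)/(n(n-1)/2) = (9 - 12)/21 = -0.142857.
Step 4: Exact two-sided p-value (enumerate n! = 5040 permutations of y under H0): p = 0.772619.
Step 5: alpha = 0.05. fail to reject H0.

tau_b = -0.1429 (C=9, D=12), p = 0.772619, fail to reject H0.


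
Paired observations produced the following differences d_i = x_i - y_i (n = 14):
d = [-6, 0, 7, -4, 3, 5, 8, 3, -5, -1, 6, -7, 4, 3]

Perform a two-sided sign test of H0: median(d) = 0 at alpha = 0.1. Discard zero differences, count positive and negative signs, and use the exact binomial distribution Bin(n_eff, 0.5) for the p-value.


Step 1: Discard zero differences. Original n = 14; n_eff = number of nonzero differences = 13.
Nonzero differences (with sign): -6, +7, -4, +3, +5, +8, +3, -5, -1, +6, -7, +4, +3
Step 2: Count signs: positive = 8, negative = 5.
Step 3: Under H0: P(positive) = 0.5, so the number of positives S ~ Bin(13, 0.5).
Step 4: Two-sided exact p-value = sum of Bin(13,0.5) probabilities at or below the observed probability = 0.581055.
Step 5: alpha = 0.1. fail to reject H0.

n_eff = 13, pos = 8, neg = 5, p = 0.581055, fail to reject H0.


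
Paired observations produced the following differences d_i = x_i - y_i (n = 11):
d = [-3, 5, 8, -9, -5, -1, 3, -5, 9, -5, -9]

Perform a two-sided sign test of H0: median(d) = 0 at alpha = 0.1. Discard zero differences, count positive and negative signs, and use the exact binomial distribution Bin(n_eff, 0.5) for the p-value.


Step 1: Discard zero differences. Original n = 11; n_eff = number of nonzero differences = 11.
Nonzero differences (with sign): -3, +5, +8, -9, -5, -1, +3, -5, +9, -5, -9
Step 2: Count signs: positive = 4, negative = 7.
Step 3: Under H0: P(positive) = 0.5, so the number of positives S ~ Bin(11, 0.5).
Step 4: Two-sided exact p-value = sum of Bin(11,0.5) probabilities at or below the observed probability = 0.548828.
Step 5: alpha = 0.1. fail to reject H0.

n_eff = 11, pos = 4, neg = 7, p = 0.548828, fail to reject H0.


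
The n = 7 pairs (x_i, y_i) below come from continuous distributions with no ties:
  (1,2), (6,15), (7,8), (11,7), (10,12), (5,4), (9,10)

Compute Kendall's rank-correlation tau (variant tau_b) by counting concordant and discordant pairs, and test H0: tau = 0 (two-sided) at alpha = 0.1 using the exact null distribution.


Step 1: Enumerate the 21 unordered pairs (i,j) with i<j and classify each by sign(x_j-x_i) * sign(y_j-y_i).
  (1,2):dx=+5,dy=+13->C; (1,3):dx=+6,dy=+6->C; (1,4):dx=+10,dy=+5->C; (1,5):dx=+9,dy=+10->C
  (1,6):dx=+4,dy=+2->C; (1,7):dx=+8,dy=+8->C; (2,3):dx=+1,dy=-7->D; (2,4):dx=+5,dy=-8->D
  (2,5):dx=+4,dy=-3->D; (2,6):dx=-1,dy=-11->C; (2,7):dx=+3,dy=-5->D; (3,4):dx=+4,dy=-1->D
  (3,5):dx=+3,dy=+4->C; (3,6):dx=-2,dy=-4->C; (3,7):dx=+2,dy=+2->C; (4,5):dx=-1,dy=+5->D
  (4,6):dx=-6,dy=-3->C; (4,7):dx=-2,dy=+3->D; (5,6):dx=-5,dy=-8->C; (5,7):dx=-1,dy=-2->C
  (6,7):dx=+4,dy=+6->C
Step 2: C = 14, D = 7, total pairs = 21.
Step 3: tau = (C - D)/(n(n-1)/2) = (14 - 7)/21 = 0.333333.
Step 4: Exact two-sided p-value (enumerate n! = 5040 permutations of y under H0): p = 0.381349.
Step 5: alpha = 0.1. fail to reject H0.

tau_b = 0.3333 (C=14, D=7), p = 0.381349, fail to reject H0.


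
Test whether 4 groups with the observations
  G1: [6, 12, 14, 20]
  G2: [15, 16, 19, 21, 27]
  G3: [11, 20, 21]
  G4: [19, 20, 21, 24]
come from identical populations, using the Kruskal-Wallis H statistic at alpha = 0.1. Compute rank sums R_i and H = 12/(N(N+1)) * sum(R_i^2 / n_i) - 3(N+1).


Step 1: Combine all N = 16 observations and assign midranks.
sorted (value, group, rank): (6,G1,1), (11,G3,2), (12,G1,3), (14,G1,4), (15,G2,5), (16,G2,6), (19,G2,7.5), (19,G4,7.5), (20,G1,10), (20,G3,10), (20,G4,10), (21,G2,13), (21,G3,13), (21,G4,13), (24,G4,15), (27,G2,16)
Step 2: Sum ranks within each group.
R_1 = 18 (n_1 = 4)
R_2 = 47.5 (n_2 = 5)
R_3 = 25 (n_3 = 3)
R_4 = 45.5 (n_4 = 4)
Step 3: H = 12/(N(N+1)) * sum(R_i^2/n_i) - 3(N+1)
     = 12/(16*17) * (18^2/4 + 47.5^2/5 + 25^2/3 + 45.5^2/4) - 3*17
     = 0.044118 * 1258.15 - 51
     = 4.506434.
Step 4: Ties present; correction factor C = 1 - 54/(16^3 - 16) = 0.986765. Corrected H = 4.506434 / 0.986765 = 4.566878.
Step 5: Under H0, H ~ chi^2(3); p-value = 0.206402.
Step 6: alpha = 0.1. fail to reject H0.

H = 4.5669, df = 3, p = 0.206402, fail to reject H0.


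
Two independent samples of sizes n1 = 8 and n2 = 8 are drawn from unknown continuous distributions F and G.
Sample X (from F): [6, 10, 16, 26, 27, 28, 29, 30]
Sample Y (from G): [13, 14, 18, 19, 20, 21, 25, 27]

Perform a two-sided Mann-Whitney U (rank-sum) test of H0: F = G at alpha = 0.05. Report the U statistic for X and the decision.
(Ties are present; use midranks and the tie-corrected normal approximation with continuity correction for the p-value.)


Step 1: Combine and sort all 16 observations; assign midranks.
sorted (value, group): (6,X), (10,X), (13,Y), (14,Y), (16,X), (18,Y), (19,Y), (20,Y), (21,Y), (25,Y), (26,X), (27,X), (27,Y), (28,X), (29,X), (30,X)
ranks: 6->1, 10->2, 13->3, 14->4, 16->5, 18->6, 19->7, 20->8, 21->9, 25->10, 26->11, 27->12.5, 27->12.5, 28->14, 29->15, 30->16
Step 2: Rank sum for X: R1 = 1 + 2 + 5 + 11 + 12.5 + 14 + 15 + 16 = 76.5.
Step 3: U_X = R1 - n1(n1+1)/2 = 76.5 - 8*9/2 = 76.5 - 36 = 40.5.
       U_Y = n1*n2 - U_X = 64 - 40.5 = 23.5.
Step 4: Ties are present, so use the tie-corrected normal approximation (with continuity correction) for the p-value.
Step 5: p-value = 0.400468; compare to alpha = 0.05. fail to reject H0.

U_X = 40.5, p = 0.400468, fail to reject H0 at alpha = 0.05.


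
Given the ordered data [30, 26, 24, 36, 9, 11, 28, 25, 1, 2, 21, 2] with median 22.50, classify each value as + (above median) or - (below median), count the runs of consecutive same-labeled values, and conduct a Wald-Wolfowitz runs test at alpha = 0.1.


Step 1: Compute median = 22.50; label A = above, B = below.
Labels in order: AAAABBAABBBB  (n_A = 6, n_B = 6)
Step 2: Count runs R = 4.
Step 3: Under H0 (random ordering), E[R] = 2*n_A*n_B/(n_A+n_B) + 1 = 2*6*6/12 + 1 = 7.0000.
        Var[R] = 2*n_A*n_B*(2*n_A*n_B - n_A - n_B) / ((n_A+n_B)^2 * (n_A+n_B-1)) = 4320/1584 = 2.7273.
        SD[R] = 1.6514.
Step 4: Continuity-corrected z = (R + 0.5 - E[R]) / SD[R] = (4 + 0.5 - 7.0000) / 1.6514 = -1.5138.
Step 5: Two-sided p-value via normal approximation = 2*(1 - Phi(|z|)) = 0.130070.
Step 6: alpha = 0.1. fail to reject H0.

R = 4, z = -1.5138, p = 0.130070, fail to reject H0.


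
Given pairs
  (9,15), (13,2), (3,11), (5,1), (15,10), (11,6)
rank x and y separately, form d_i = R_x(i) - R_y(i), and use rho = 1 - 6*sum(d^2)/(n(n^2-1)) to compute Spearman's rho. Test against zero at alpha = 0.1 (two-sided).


Step 1: Rank x and y separately (midranks; no ties here).
rank(x): 9->3, 13->5, 3->1, 5->2, 15->6, 11->4
rank(y): 15->6, 2->2, 11->5, 1->1, 10->4, 6->3
Step 2: d_i = R_x(i) - R_y(i); compute d_i^2.
  (3-6)^2=9, (5-2)^2=9, (1-5)^2=16, (2-1)^2=1, (6-4)^2=4, (4-3)^2=1
sum(d^2) = 40.
Step 3: rho = 1 - 6*40 / (6*(6^2 - 1)) = 1 - 240/210 = -0.142857.
Step 4: Under H0, t = rho * sqrt((n-2)/(1-rho^2)) = -0.2887 ~ t(4).
Step 5: Two-sided p-value from the t-distribution with 4 df = 0.787172.
Step 6: alpha = 0.1. fail to reject H0.

rho = -0.1429, p = 0.787172, fail to reject H0 at alpha = 0.1.


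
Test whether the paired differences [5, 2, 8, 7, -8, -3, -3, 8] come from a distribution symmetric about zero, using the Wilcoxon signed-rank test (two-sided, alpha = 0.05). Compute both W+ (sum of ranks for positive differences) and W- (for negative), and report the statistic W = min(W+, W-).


Step 1: Drop any zero differences (none here) and take |d_i|.
|d| = [5, 2, 8, 7, 8, 3, 3, 8]
Step 2: Midrank |d_i| (ties get averaged ranks).
ranks: |5|->4, |2|->1, |8|->7, |7|->5, |8|->7, |3|->2.5, |3|->2.5, |8|->7
Step 3: Attach original signs; sum ranks with positive sign and with negative sign.
W+ = 4 + 1 + 7 + 5 + 7 = 24
W- = 7 + 2.5 + 2.5 = 12
(Check: W+ + W- = 36 should equal n(n+1)/2 = 36.)
Step 4: Test statistic W = min(W+, W-) = 12.
Step 5: Ties in |d|, so use the tie-corrected normal approximation.
        E[W] = n(n+1)/4 = 8*9/4 = 18.
        Tie groups: |d|=3 (t=2), |d|=8 (t=3); sum(t^3 - t) = 30.
        Var[W] = n(n+1)(2n+1)/24 - sum(t^3-t)/48 = 1224/24 - 30/48 = 50.375.
        z = (W - E[W]) / sqrt(Var[W]) = (12 - 18) / 7.0975 = -0.8454.
        Two-sided p = 2*Phi(z) = 0.397908.
Step 6: alpha = 0.05. fail to reject H0.

W+ = 24, W- = 12, W = min = 12, p = 0.397908, fail to reject H0.


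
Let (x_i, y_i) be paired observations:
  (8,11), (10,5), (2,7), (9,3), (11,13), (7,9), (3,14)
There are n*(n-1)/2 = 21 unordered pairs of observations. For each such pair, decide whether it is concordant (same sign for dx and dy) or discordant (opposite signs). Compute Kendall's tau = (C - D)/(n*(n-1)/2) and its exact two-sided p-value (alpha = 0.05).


Step 1: Enumerate the 21 unordered pairs (i,j) with i<j and classify each by sign(x_j-x_i) * sign(y_j-y_i).
  (1,2):dx=+2,dy=-6->D; (1,3):dx=-6,dy=-4->C; (1,4):dx=+1,dy=-8->D; (1,5):dx=+3,dy=+2->C
  (1,6):dx=-1,dy=-2->C; (1,7):dx=-5,dy=+3->D; (2,3):dx=-8,dy=+2->D; (2,4):dx=-1,dy=-2->C
  (2,5):dx=+1,dy=+8->C; (2,6):dx=-3,dy=+4->D; (2,7):dx=-7,dy=+9->D; (3,4):dx=+7,dy=-4->D
  (3,5):dx=+9,dy=+6->C; (3,6):dx=+5,dy=+2->C; (3,7):dx=+1,dy=+7->C; (4,5):dx=+2,dy=+10->C
  (4,6):dx=-2,dy=+6->D; (4,7):dx=-6,dy=+11->D; (5,6):dx=-4,dy=-4->C; (5,7):dx=-8,dy=+1->D
  (6,7):dx=-4,dy=+5->D
Step 2: C = 10, D = 11, total pairs = 21.
Step 3: tau = (C - D)/(n(n-1)/2) = (10 - 11)/21 = -0.047619.
Step 4: Exact two-sided p-value (enumerate n! = 5040 permutations of y under H0): p = 1.000000.
Step 5: alpha = 0.05. fail to reject H0.

tau_b = -0.0476 (C=10, D=11), p = 1.000000, fail to reject H0.


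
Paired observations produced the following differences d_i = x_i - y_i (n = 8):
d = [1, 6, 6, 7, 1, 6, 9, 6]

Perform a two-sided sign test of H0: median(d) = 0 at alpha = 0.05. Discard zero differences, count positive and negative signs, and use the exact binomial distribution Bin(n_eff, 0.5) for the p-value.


Step 1: Discard zero differences. Original n = 8; n_eff = number of nonzero differences = 8.
Nonzero differences (with sign): +1, +6, +6, +7, +1, +6, +9, +6
Step 2: Count signs: positive = 8, negative = 0.
Step 3: Under H0: P(positive) = 0.5, so the number of positives S ~ Bin(8, 0.5).
Step 4: Two-sided exact p-value = sum of Bin(8,0.5) probabilities at or below the observed probability = 0.007812.
Step 5: alpha = 0.05. reject H0.

n_eff = 8, pos = 8, neg = 0, p = 0.007812, reject H0.


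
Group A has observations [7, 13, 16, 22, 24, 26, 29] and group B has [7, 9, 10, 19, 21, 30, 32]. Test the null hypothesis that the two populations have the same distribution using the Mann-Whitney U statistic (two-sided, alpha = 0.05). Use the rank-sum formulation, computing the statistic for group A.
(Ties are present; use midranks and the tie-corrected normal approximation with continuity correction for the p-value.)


Step 1: Combine and sort all 14 observations; assign midranks.
sorted (value, group): (7,X), (7,Y), (9,Y), (10,Y), (13,X), (16,X), (19,Y), (21,Y), (22,X), (24,X), (26,X), (29,X), (30,Y), (32,Y)
ranks: 7->1.5, 7->1.5, 9->3, 10->4, 13->5, 16->6, 19->7, 21->8, 22->9, 24->10, 26->11, 29->12, 30->13, 32->14
Step 2: Rank sum for X: R1 = 1.5 + 5 + 6 + 9 + 10 + 11 + 12 = 54.5.
Step 3: U_X = R1 - n1(n1+1)/2 = 54.5 - 7*8/2 = 54.5 - 28 = 26.5.
       U_Y = n1*n2 - U_X = 49 - 26.5 = 22.5.
Step 4: Ties are present, so use the tie-corrected normal approximation (with continuity correction) for the p-value.
Step 5: p-value = 0.847841; compare to alpha = 0.05. fail to reject H0.

U_X = 26.5, p = 0.847841, fail to reject H0 at alpha = 0.05.


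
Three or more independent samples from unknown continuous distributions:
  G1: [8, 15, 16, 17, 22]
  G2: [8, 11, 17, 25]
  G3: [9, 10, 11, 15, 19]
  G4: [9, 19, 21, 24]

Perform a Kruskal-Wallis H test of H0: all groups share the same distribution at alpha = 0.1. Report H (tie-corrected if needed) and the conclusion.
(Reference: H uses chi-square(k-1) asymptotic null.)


Step 1: Combine all N = 18 observations and assign midranks.
sorted (value, group, rank): (8,G1,1.5), (8,G2,1.5), (9,G3,3.5), (9,G4,3.5), (10,G3,5), (11,G2,6.5), (11,G3,6.5), (15,G1,8.5), (15,G3,8.5), (16,G1,10), (17,G1,11.5), (17,G2,11.5), (19,G3,13.5), (19,G4,13.5), (21,G4,15), (22,G1,16), (24,G4,17), (25,G2,18)
Step 2: Sum ranks within each group.
R_1 = 47.5 (n_1 = 5)
R_2 = 37.5 (n_2 = 4)
R_3 = 37 (n_3 = 5)
R_4 = 49 (n_4 = 4)
Step 3: H = 12/(N(N+1)) * sum(R_i^2/n_i) - 3(N+1)
     = 12/(18*19) * (47.5^2/5 + 37.5^2/4 + 37^2/5 + 49^2/4) - 3*19
     = 0.035088 * 1676.86 - 57
     = 1.837281.
Step 4: Ties present; correction factor C = 1 - 36/(18^3 - 18) = 0.993808. Corrected H = 1.837281 / 0.993808 = 1.848728.
Step 5: Under H0, H ~ chi^2(3); p-value = 0.604389.
Step 6: alpha = 0.1. fail to reject H0.

H = 1.8487, df = 3, p = 0.604389, fail to reject H0.


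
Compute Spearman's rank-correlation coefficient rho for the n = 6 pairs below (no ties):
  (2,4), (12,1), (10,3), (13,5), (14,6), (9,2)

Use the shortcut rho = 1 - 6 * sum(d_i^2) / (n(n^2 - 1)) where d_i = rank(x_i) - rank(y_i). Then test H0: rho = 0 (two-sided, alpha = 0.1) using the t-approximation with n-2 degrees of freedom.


Step 1: Rank x and y separately (midranks; no ties here).
rank(x): 2->1, 12->4, 10->3, 13->5, 14->6, 9->2
rank(y): 4->4, 1->1, 3->3, 5->5, 6->6, 2->2
Step 2: d_i = R_x(i) - R_y(i); compute d_i^2.
  (1-4)^2=9, (4-1)^2=9, (3-3)^2=0, (5-5)^2=0, (6-6)^2=0, (2-2)^2=0
sum(d^2) = 18.
Step 3: rho = 1 - 6*18 / (6*(6^2 - 1)) = 1 - 108/210 = 0.485714.
Step 4: Under H0, t = rho * sqrt((n-2)/(1-rho^2)) = 1.1113 ~ t(4).
Step 5: Two-sided p-value from the t-distribution with 4 df = 0.328723.
Step 6: alpha = 0.1. fail to reject H0.

rho = 0.4857, p = 0.328723, fail to reject H0 at alpha = 0.1.


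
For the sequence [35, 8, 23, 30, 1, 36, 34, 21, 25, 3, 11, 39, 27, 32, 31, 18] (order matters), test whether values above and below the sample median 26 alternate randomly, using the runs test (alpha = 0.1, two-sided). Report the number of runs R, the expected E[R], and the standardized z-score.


Step 1: Compute median = 26; label A = above, B = below.
Labels in order: ABBABAABBBBAAAAB  (n_A = 8, n_B = 8)
Step 2: Count runs R = 8.
Step 3: Under H0 (random ordering), E[R] = 2*n_A*n_B/(n_A+n_B) + 1 = 2*8*8/16 + 1 = 9.0000.
        Var[R] = 2*n_A*n_B*(2*n_A*n_B - n_A - n_B) / ((n_A+n_B)^2 * (n_A+n_B-1)) = 14336/3840 = 3.7333.
        SD[R] = 1.9322.
Step 4: Continuity-corrected z = (R + 0.5 - E[R]) / SD[R] = (8 + 0.5 - 9.0000) / 1.9322 = -0.2588.
Step 5: Two-sided p-value via normal approximation = 2*(1 - Phi(|z|)) = 0.795809.
Step 6: alpha = 0.1. fail to reject H0.

R = 8, z = -0.2588, p = 0.795809, fail to reject H0.


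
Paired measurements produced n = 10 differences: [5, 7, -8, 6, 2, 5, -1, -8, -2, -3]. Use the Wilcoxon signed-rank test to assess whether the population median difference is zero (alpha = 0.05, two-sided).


Step 1: Drop any zero differences (none here) and take |d_i|.
|d| = [5, 7, 8, 6, 2, 5, 1, 8, 2, 3]
Step 2: Midrank |d_i| (ties get averaged ranks).
ranks: |5|->5.5, |7|->8, |8|->9.5, |6|->7, |2|->2.5, |5|->5.5, |1|->1, |8|->9.5, |2|->2.5, |3|->4
Step 3: Attach original signs; sum ranks with positive sign and with negative sign.
W+ = 5.5 + 8 + 7 + 2.5 + 5.5 = 28.5
W- = 9.5 + 1 + 9.5 + 2.5 + 4 = 26.5
(Check: W+ + W- = 55 should equal n(n+1)/2 = 55.)
Step 4: Test statistic W = min(W+, W-) = 26.5.
Step 5: Ties in |d|, so use the tie-corrected normal approximation.
        E[W] = n(n+1)/4 = 10*11/4 = 27.5.
        Tie groups: |d|=2 (t=2), |d|=5 (t=2), |d|=8 (t=2); sum(t^3 - t) = 18.
        Var[W] = n(n+1)(2n+1)/24 - sum(t^3-t)/48 = 2310/24 - 18/48 = 95.875.
        z = (W - E[W]) / sqrt(Var[W]) = (26.5 - 27.5) / 9.7916 = -0.1021.
        Two-sided p = 2*Phi(z) = 0.918655.
Step 6: alpha = 0.05. fail to reject H0.

W+ = 28.5, W- = 26.5, W = min = 26.5, p = 0.918655, fail to reject H0.


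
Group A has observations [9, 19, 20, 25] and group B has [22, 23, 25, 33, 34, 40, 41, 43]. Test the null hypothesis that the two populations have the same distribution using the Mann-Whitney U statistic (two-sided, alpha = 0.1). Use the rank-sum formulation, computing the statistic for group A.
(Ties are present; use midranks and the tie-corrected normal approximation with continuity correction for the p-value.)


Step 1: Combine and sort all 12 observations; assign midranks.
sorted (value, group): (9,X), (19,X), (20,X), (22,Y), (23,Y), (25,X), (25,Y), (33,Y), (34,Y), (40,Y), (41,Y), (43,Y)
ranks: 9->1, 19->2, 20->3, 22->4, 23->5, 25->6.5, 25->6.5, 33->8, 34->9, 40->10, 41->11, 43->12
Step 2: Rank sum for X: R1 = 1 + 2 + 3 + 6.5 = 12.5.
Step 3: U_X = R1 - n1(n1+1)/2 = 12.5 - 4*5/2 = 12.5 - 10 = 2.5.
       U_Y = n1*n2 - U_X = 32 - 2.5 = 29.5.
Step 4: Ties are present, so use the tie-corrected normal approximation (with continuity correction) for the p-value.
Step 5: p-value = 0.026980; compare to alpha = 0.1. reject H0.

U_X = 2.5, p = 0.026980, reject H0 at alpha = 0.1.


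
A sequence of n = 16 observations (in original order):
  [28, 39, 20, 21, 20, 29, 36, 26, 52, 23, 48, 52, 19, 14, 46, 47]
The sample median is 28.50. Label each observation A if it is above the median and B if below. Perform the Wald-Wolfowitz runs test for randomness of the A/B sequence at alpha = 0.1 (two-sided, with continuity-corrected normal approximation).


Step 1: Compute median = 28.50; label A = above, B = below.
Labels in order: BABBBAABABAABBAA  (n_A = 8, n_B = 8)
Step 2: Count runs R = 10.
Step 3: Under H0 (random ordering), E[R] = 2*n_A*n_B/(n_A+n_B) + 1 = 2*8*8/16 + 1 = 9.0000.
        Var[R] = 2*n_A*n_B*(2*n_A*n_B - n_A - n_B) / ((n_A+n_B)^2 * (n_A+n_B-1)) = 14336/3840 = 3.7333.
        SD[R] = 1.9322.
Step 4: Continuity-corrected z = (R - 0.5 - E[R]) / SD[R] = (10 - 0.5 - 9.0000) / 1.9322 = 0.2588.
Step 5: Two-sided p-value via normal approximation = 2*(1 - Phi(|z|)) = 0.795809.
Step 6: alpha = 0.1. fail to reject H0.

R = 10, z = 0.2588, p = 0.795809, fail to reject H0.


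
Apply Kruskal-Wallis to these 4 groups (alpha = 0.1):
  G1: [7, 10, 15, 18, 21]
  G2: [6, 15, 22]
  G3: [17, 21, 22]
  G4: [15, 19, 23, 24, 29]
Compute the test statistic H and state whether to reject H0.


Step 1: Combine all N = 16 observations and assign midranks.
sorted (value, group, rank): (6,G2,1), (7,G1,2), (10,G1,3), (15,G1,5), (15,G2,5), (15,G4,5), (17,G3,7), (18,G1,8), (19,G4,9), (21,G1,10.5), (21,G3,10.5), (22,G2,12.5), (22,G3,12.5), (23,G4,14), (24,G4,15), (29,G4,16)
Step 2: Sum ranks within each group.
R_1 = 28.5 (n_1 = 5)
R_2 = 18.5 (n_2 = 3)
R_3 = 30 (n_3 = 3)
R_4 = 59 (n_4 = 5)
Step 3: H = 12/(N(N+1)) * sum(R_i^2/n_i) - 3(N+1)
     = 12/(16*17) * (28.5^2/5 + 18.5^2/3 + 30^2/3 + 59^2/5) - 3*17
     = 0.044118 * 1272.73 - 51
     = 5.150000.
Step 4: Ties present; correction factor C = 1 - 36/(16^3 - 16) = 0.991176. Corrected H = 5.150000 / 0.991176 = 5.195846.
Step 5: Under H0, H ~ chi^2(3); p-value = 0.158005.
Step 6: alpha = 0.1. fail to reject H0.

H = 5.1958, df = 3, p = 0.158005, fail to reject H0.


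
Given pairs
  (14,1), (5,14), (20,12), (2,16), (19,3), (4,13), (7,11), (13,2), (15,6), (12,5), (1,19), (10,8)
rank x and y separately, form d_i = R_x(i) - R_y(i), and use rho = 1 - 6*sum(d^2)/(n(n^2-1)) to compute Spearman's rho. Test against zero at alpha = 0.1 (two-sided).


Step 1: Rank x and y separately (midranks; no ties here).
rank(x): 14->9, 5->4, 20->12, 2->2, 19->11, 4->3, 7->5, 13->8, 15->10, 12->7, 1->1, 10->6
rank(y): 1->1, 14->10, 12->8, 16->11, 3->3, 13->9, 11->7, 2->2, 6->5, 5->4, 19->12, 8->6
Step 2: d_i = R_x(i) - R_y(i); compute d_i^2.
  (9-1)^2=64, (4-10)^2=36, (12-8)^2=16, (2-11)^2=81, (11-3)^2=64, (3-9)^2=36, (5-7)^2=4, (8-2)^2=36, (10-5)^2=25, (7-4)^2=9, (1-12)^2=121, (6-6)^2=0
sum(d^2) = 492.
Step 3: rho = 1 - 6*492 / (12*(12^2 - 1)) = 1 - 2952/1716 = -0.720280.
Step 4: Under H0, t = rho * sqrt((n-2)/(1-rho^2)) = -3.2835 ~ t(10).
Step 5: Two-sided p-value from the t-distribution with 10 df = 0.008240.
Step 6: alpha = 0.1. reject H0.

rho = -0.7203, p = 0.008240, reject H0 at alpha = 0.1.


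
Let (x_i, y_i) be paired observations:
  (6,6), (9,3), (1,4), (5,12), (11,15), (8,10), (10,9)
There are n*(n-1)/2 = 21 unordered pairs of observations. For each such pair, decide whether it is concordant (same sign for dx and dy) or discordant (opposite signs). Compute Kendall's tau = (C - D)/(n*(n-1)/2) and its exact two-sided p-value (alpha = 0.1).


Step 1: Enumerate the 21 unordered pairs (i,j) with i<j and classify each by sign(x_j-x_i) * sign(y_j-y_i).
  (1,2):dx=+3,dy=-3->D; (1,3):dx=-5,dy=-2->C; (1,4):dx=-1,dy=+6->D; (1,5):dx=+5,dy=+9->C
  (1,6):dx=+2,dy=+4->C; (1,7):dx=+4,dy=+3->C; (2,3):dx=-8,dy=+1->D; (2,4):dx=-4,dy=+9->D
  (2,5):dx=+2,dy=+12->C; (2,6):dx=-1,dy=+7->D; (2,7):dx=+1,dy=+6->C; (3,4):dx=+4,dy=+8->C
  (3,5):dx=+10,dy=+11->C; (3,6):dx=+7,dy=+6->C; (3,7):dx=+9,dy=+5->C; (4,5):dx=+6,dy=+3->C
  (4,6):dx=+3,dy=-2->D; (4,7):dx=+5,dy=-3->D; (5,6):dx=-3,dy=-5->C; (5,7):dx=-1,dy=-6->C
  (6,7):dx=+2,dy=-1->D
Step 2: C = 13, D = 8, total pairs = 21.
Step 3: tau = (C - D)/(n(n-1)/2) = (13 - 8)/21 = 0.238095.
Step 4: Exact two-sided p-value (enumerate n! = 5040 permutations of y under H0): p = 0.561905.
Step 5: alpha = 0.1. fail to reject H0.

tau_b = 0.2381 (C=13, D=8), p = 0.561905, fail to reject H0.


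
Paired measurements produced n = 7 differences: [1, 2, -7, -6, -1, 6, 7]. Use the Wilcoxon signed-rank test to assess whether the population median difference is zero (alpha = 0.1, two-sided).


Step 1: Drop any zero differences (none here) and take |d_i|.
|d| = [1, 2, 7, 6, 1, 6, 7]
Step 2: Midrank |d_i| (ties get averaged ranks).
ranks: |1|->1.5, |2|->3, |7|->6.5, |6|->4.5, |1|->1.5, |6|->4.5, |7|->6.5
Step 3: Attach original signs; sum ranks with positive sign and with negative sign.
W+ = 1.5 + 3 + 4.5 + 6.5 = 15.5
W- = 6.5 + 4.5 + 1.5 = 12.5
(Check: W+ + W- = 28 should equal n(n+1)/2 = 28.)
Step 4: Test statistic W = min(W+, W-) = 12.5.
Step 5: Ties in |d|, so use the tie-corrected normal approximation.
        E[W] = n(n+1)/4 = 7*8/4 = 14.
        Tie groups: |d|=1 (t=2), |d|=6 (t=2), |d|=7 (t=2); sum(t^3 - t) = 18.
        Var[W] = n(n+1)(2n+1)/24 - sum(t^3-t)/48 = 840/24 - 18/48 = 34.625.
        z = (W - E[W]) / sqrt(Var[W]) = (12.5 - 14) / 5.8843 = -0.2549.
        Two-sided p = 2*Phi(z) = 0.798788.
Step 6: alpha = 0.1. fail to reject H0.

W+ = 15.5, W- = 12.5, W = min = 12.5, p = 0.798788, fail to reject H0.


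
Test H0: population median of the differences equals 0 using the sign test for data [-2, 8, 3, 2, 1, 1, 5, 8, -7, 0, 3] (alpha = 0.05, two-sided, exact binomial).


Step 1: Discard zero differences. Original n = 11; n_eff = number of nonzero differences = 10.
Nonzero differences (with sign): -2, +8, +3, +2, +1, +1, +5, +8, -7, +3
Step 2: Count signs: positive = 8, negative = 2.
Step 3: Under H0: P(positive) = 0.5, so the number of positives S ~ Bin(10, 0.5).
Step 4: Two-sided exact p-value = sum of Bin(10,0.5) probabilities at or below the observed probability = 0.109375.
Step 5: alpha = 0.05. fail to reject H0.

n_eff = 10, pos = 8, neg = 2, p = 0.109375, fail to reject H0.


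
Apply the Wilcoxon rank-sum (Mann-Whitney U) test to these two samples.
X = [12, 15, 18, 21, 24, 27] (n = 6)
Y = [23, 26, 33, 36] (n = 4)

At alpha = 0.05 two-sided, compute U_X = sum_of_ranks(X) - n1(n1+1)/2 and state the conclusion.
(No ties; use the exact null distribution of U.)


Step 1: Combine and sort all 10 observations; assign midranks.
sorted (value, group): (12,X), (15,X), (18,X), (21,X), (23,Y), (24,X), (26,Y), (27,X), (33,Y), (36,Y)
ranks: 12->1, 15->2, 18->3, 21->4, 23->5, 24->6, 26->7, 27->8, 33->9, 36->10
Step 2: Rank sum for X: R1 = 1 + 2 + 3 + 4 + 6 + 8 = 24.
Step 3: U_X = R1 - n1(n1+1)/2 = 24 - 6*7/2 = 24 - 21 = 3.
       U_Y = n1*n2 - U_X = 24 - 3 = 21.
Step 4: No ties, so the exact null distribution of U (based on enumerating the C(10,6) = 210 equally likely rank assignments) gives the two-sided p-value.
Step 5: p-value = 0.066667; compare to alpha = 0.05. fail to reject H0.

U_X = 3, p = 0.066667, fail to reject H0 at alpha = 0.05.


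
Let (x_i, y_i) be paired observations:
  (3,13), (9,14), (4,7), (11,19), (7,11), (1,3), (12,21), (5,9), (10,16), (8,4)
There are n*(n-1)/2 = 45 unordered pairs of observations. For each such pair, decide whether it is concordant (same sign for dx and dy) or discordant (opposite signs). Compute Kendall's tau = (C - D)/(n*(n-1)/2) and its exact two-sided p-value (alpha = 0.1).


Step 1: Enumerate the 45 unordered pairs (i,j) with i<j and classify each by sign(x_j-x_i) * sign(y_j-y_i).
  (1,2):dx=+6,dy=+1->C; (1,3):dx=+1,dy=-6->D; (1,4):dx=+8,dy=+6->C; (1,5):dx=+4,dy=-2->D
  (1,6):dx=-2,dy=-10->C; (1,7):dx=+9,dy=+8->C; (1,8):dx=+2,dy=-4->D; (1,9):dx=+7,dy=+3->C
  (1,10):dx=+5,dy=-9->D; (2,3):dx=-5,dy=-7->C; (2,4):dx=+2,dy=+5->C; (2,5):dx=-2,dy=-3->C
  (2,6):dx=-8,dy=-11->C; (2,7):dx=+3,dy=+7->C; (2,8):dx=-4,dy=-5->C; (2,9):dx=+1,dy=+2->C
  (2,10):dx=-1,dy=-10->C; (3,4):dx=+7,dy=+12->C; (3,5):dx=+3,dy=+4->C; (3,6):dx=-3,dy=-4->C
  (3,7):dx=+8,dy=+14->C; (3,8):dx=+1,dy=+2->C; (3,9):dx=+6,dy=+9->C; (3,10):dx=+4,dy=-3->D
  (4,5):dx=-4,dy=-8->C; (4,6):dx=-10,dy=-16->C; (4,7):dx=+1,dy=+2->C; (4,8):dx=-6,dy=-10->C
  (4,9):dx=-1,dy=-3->C; (4,10):dx=-3,dy=-15->C; (5,6):dx=-6,dy=-8->C; (5,7):dx=+5,dy=+10->C
  (5,8):dx=-2,dy=-2->C; (5,9):dx=+3,dy=+5->C; (5,10):dx=+1,dy=-7->D; (6,7):dx=+11,dy=+18->C
  (6,8):dx=+4,dy=+6->C; (6,9):dx=+9,dy=+13->C; (6,10):dx=+7,dy=+1->C; (7,8):dx=-7,dy=-12->C
  (7,9):dx=-2,dy=-5->C; (7,10):dx=-4,dy=-17->C; (8,9):dx=+5,dy=+7->C; (8,10):dx=+3,dy=-5->D
  (9,10):dx=-2,dy=-12->C
Step 2: C = 38, D = 7, total pairs = 45.
Step 3: tau = (C - D)/(n(n-1)/2) = (38 - 7)/45 = 0.688889.
Step 4: Exact two-sided p-value (enumerate n! = 3628800 permutations of y under H0): p = 0.004687.
Step 5: alpha = 0.1. reject H0.

tau_b = 0.6889 (C=38, D=7), p = 0.004687, reject H0.
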